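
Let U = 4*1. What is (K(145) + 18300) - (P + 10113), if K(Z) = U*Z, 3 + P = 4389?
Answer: 4381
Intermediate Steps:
P = 4386 (P = -3 + 4389 = 4386)
U = 4
K(Z) = 4*Z
(K(145) + 18300) - (P + 10113) = (4*145 + 18300) - (4386 + 10113) = (580 + 18300) - 1*14499 = 18880 - 14499 = 4381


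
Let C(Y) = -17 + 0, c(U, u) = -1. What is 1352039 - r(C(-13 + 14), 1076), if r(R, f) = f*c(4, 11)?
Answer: 1353115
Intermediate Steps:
C(Y) = -17
r(R, f) = -f (r(R, f) = f*(-1) = -f)
1352039 - r(C(-13 + 14), 1076) = 1352039 - (-1)*1076 = 1352039 - 1*(-1076) = 1352039 + 1076 = 1353115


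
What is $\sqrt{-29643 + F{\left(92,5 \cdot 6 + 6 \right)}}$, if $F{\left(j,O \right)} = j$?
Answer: $i \sqrt{29551} \approx 171.9 i$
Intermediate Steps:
$\sqrt{-29643 + F{\left(92,5 \cdot 6 + 6 \right)}} = \sqrt{-29643 + 92} = \sqrt{-29551} = i \sqrt{29551}$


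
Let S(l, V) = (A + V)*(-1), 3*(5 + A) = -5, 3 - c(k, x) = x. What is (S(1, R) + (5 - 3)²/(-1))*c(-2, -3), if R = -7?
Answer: 58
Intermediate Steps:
c(k, x) = 3 - x
A = -20/3 (A = -5 + (⅓)*(-5) = -5 - 5/3 = -20/3 ≈ -6.6667)
S(l, V) = 20/3 - V (S(l, V) = (-20/3 + V)*(-1) = 20/3 - V)
(S(1, R) + (5 - 3)²/(-1))*c(-2, -3) = ((20/3 - 1*(-7)) + (5 - 3)²/(-1))*(3 - 1*(-3)) = ((20/3 + 7) + 2²*(-1))*(3 + 3) = (41/3 + 4*(-1))*6 = (41/3 - 4)*6 = (29/3)*6 = 58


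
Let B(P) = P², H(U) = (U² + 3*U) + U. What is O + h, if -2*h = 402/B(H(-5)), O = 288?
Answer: 6999/25 ≈ 279.96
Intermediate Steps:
H(U) = U² + 4*U
h = -201/25 (h = -201/((-5*(4 - 5))²) = -201/((-5*(-1))²) = -201/(5²) = -201/25 ≈ -8.0400)
O + h = 288 - 201/25 = 6999/25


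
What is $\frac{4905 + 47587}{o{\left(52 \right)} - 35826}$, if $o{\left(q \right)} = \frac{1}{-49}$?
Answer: $- \frac{2572108}{1755475} \approx -1.4652$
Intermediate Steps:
$o{\left(q \right)} = - \frac{1}{49}$
$\frac{4905 + 47587}{o{\left(52 \right)} - 35826} = \frac{4905 + 47587}{- \frac{1}{49} - 35826} = \frac{52492}{- \frac{1755475}{49}} = 52492 \left(- \frac{49}{1755475}\right) = - \frac{2572108}{1755475}$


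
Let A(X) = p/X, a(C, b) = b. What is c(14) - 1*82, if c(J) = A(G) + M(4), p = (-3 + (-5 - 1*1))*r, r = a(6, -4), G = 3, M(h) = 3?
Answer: -67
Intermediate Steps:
r = -4
p = 36 (p = (-3 + (-5 - 1*1))*(-4) = (-3 + (-5 - 1))*(-4) = (-3 - 6)*(-4) = -9*(-4) = 36)
A(X) = 36/X
c(J) = 15 (c(J) = 36/3 + 3 = 36*(1/3) + 3 = 12 + 3 = 15)
c(14) - 1*82 = 15 - 1*82 = 15 - 82 = -67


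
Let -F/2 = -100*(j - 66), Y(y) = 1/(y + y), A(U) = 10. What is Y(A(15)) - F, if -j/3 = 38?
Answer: 720001/20 ≈ 36000.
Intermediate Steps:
j = -114 (j = -3*38 = -114)
Y(y) = 1/(2*y)
F = -36000 (F = -(-200)*(-114 - 66) = -(-200)*(-180) = -2*18000 = -36000)
Y(A(15)) - F = (½)/10 - 1*(-36000) = (½)*(⅒) + 36000 = 1/20 + 36000 = 720001/20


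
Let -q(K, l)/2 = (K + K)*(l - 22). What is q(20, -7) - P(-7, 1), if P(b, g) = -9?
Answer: 2329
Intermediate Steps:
q(K, l) = -4*K*(-22 + l) (q(K, l) = -2*(K + K)*(l - 22) = -2*2*K*(-22 + l) = -4*K*(-22 + l))
q(20, -7) - P(-7, 1) = 4*20*(22 - 1*(-7)) - 1*(-9) = 4*20*(22 + 7) + 9 = 4*20*29 + 9 = 2320 + 9 = 2329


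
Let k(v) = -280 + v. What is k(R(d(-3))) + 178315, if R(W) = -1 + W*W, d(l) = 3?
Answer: 178043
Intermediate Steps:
R(W) = -1 + W**2
k(R(d(-3))) + 178315 = (-280 + (-1 + 3**2)) + 178315 = (-280 + (-1 + 9)) + 178315 = (-280 + 8) + 178315 = -272 + 178315 = 178043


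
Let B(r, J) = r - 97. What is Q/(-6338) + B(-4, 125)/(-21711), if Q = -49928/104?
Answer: 143820145/1788856134 ≈ 0.080398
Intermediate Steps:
B(r, J) = -97 + r
Q = -6241/13 (Q = -49928*1/104 = -6241/13 ≈ -480.08)
Q/(-6338) + B(-4, 125)/(-21711) = -6241/13/(-6338) + (-97 - 4)/(-21711) = -6241/13*(-1/6338) - 101*(-1/21711) = 6241/82394 + 101/21711 = 143820145/1788856134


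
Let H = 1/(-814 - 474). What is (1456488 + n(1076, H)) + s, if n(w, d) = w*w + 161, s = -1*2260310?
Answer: 354115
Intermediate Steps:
H = -1/1288 (H = 1/(-1288) = -1/1288 ≈ -0.00077640)
s = -2260310
n(w, d) = 161 + w² (n(w, d) = w² + 161 = 161 + w²)
(1456488 + n(1076, H)) + s = (1456488 + (161 + 1076²)) - 2260310 = (1456488 + (161 + 1157776)) - 2260310 = (1456488 + 1157937) - 2260310 = 2614425 - 2260310 = 354115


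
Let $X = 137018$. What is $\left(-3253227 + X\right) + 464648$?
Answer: $-2651561$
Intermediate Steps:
$\left(-3253227 + X\right) + 464648 = \left(-3253227 + 137018\right) + 464648 = -3116209 + 464648 = -2651561$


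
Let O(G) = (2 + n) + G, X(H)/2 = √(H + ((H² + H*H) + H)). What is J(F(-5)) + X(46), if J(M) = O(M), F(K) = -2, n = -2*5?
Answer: -10 + 4*√1081 ≈ 121.51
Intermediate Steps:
n = -10
X(H) = 2*√(2*H + 2*H²) (X(H) = 2*√(H + ((H² + H*H) + H)) = 2*√(H + ((H² + H²) + H)) = 2*√(H + (2*H² + H)) = 2*√(H + (H + 2*H²)) = 2*√(2*H + 2*H²))
O(G) = -8 + G (O(G) = (2 - 10) + G = -8 + G)
J(M) = -8 + M
J(F(-5)) + X(46) = (-8 - 2) + 2*√2*√(46*(1 + 46)) = -10 + 2*√2*√(46*47) = -10 + 2*√2*√2162 = -10 + 4*√1081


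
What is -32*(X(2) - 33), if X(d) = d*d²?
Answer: 800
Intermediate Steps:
X(d) = d³
-32*(X(2) - 33) = -32*(2³ - 33) = -32*(8 - 33) = -32*(-25) = 800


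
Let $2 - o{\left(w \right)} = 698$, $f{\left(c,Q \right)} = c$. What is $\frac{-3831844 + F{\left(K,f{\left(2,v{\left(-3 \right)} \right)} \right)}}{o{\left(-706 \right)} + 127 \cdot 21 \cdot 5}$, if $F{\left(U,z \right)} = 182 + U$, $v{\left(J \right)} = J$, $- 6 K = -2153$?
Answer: $- \frac{22987819}{75834} \approx -303.13$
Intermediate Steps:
$K = \frac{2153}{6}$ ($K = \left(- \frac{1}{6}\right) \left(-2153\right) = \frac{2153}{6} \approx 358.83$)
$o{\left(w \right)} = -696$ ($o{\left(w \right)} = 2 - 698 = -696$)
$\frac{-3831844 + F{\left(K,f{\left(2,v{\left(-3 \right)} \right)} \right)}}{o{\left(-706 \right)} + 127 \cdot 21 \cdot 5} = \frac{-3831844 + \left(182 + \frac{2153}{6}\right)}{-696 + 127 \cdot 21 \cdot 5} = \frac{-3831844 + \frac{3245}{6}}{-696 + 2667 \cdot 5} = - \frac{22987819}{6 \left(-696 + 13335\right)} = - \frac{22987819}{6 \cdot 12639} = \left(- \frac{22987819}{6}\right) \frac{1}{12639} = - \frac{22987819}{75834}$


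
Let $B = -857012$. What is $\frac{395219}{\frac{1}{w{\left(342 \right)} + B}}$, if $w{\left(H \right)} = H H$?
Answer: $-292481030512$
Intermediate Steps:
$w{\left(H \right)} = H^{2}$
$\frac{395219}{\frac{1}{w{\left(342 \right)} + B}} = \frac{395219}{\frac{1}{342^{2} - 857012}} = \frac{395219}{\frac{1}{116964 - 857012}} = \frac{395219}{\frac{1}{-740048}} = \frac{395219}{- \frac{1}{740048}} = 395219 \left(-740048\right) = -292481030512$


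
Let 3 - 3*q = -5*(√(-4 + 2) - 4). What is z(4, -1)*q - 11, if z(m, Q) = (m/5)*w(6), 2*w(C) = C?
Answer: -123/5 + 4*I*√2 ≈ -24.6 + 5.6569*I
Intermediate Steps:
w(C) = C/2
q = -17/3 + 5*I*√2/3 (q = 1 - (-5)*(√(-4 + 2) - 4)/3 = 1 - (-5)*(√(-2) - 4)/3 = 1 - (-5)*(I*√2 - 4)/3 = 1 - (-5)*(-4 + I*√2)/3 = 1 - (20 - 5*I*√2)/3 = 1 + (-20/3 + 5*I*√2/3) = -17/3 + 5*I*√2/3 ≈ -5.6667 + 2.357*I)
z(m, Q) = 3*m/5 (z(m, Q) = (m/5)*((½)*6) = (m*(⅕))*3 = (m/5)*3 = 3*m/5)
z(4, -1)*q - 11 = ((⅗)*4)*(-17/3 + 5*I*√2/3) - 11 = 12*(-17/3 + 5*I*√2/3)/5 - 11 = (-68/5 + 4*I*√2) - 11 = -123/5 + 4*I*√2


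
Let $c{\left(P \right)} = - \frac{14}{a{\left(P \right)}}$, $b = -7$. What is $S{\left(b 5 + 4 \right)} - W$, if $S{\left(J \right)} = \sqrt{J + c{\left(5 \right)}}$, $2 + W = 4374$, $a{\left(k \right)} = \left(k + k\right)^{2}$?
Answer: $-4372 + \frac{3 i \sqrt{346}}{10} \approx -4372.0 + 5.5803 i$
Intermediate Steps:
$a{\left(k \right)} = 4 k^{2}$ ($a{\left(k \right)} = \left(2 k\right)^{2} = 4 k^{2}$)
$c{\left(P \right)} = - \frac{7}{2 P^{2}}$ ($c{\left(P \right)} = - \frac{14}{4 P^{2}} = - 14 \frac{1}{4 P^{2}} = - \frac{7}{2 P^{2}}$)
$W = 4372$ ($W = -2 + 4374 = 4372$)
$S{\left(J \right)} = \sqrt{- \frac{7}{50} + J}$ ($S{\left(J \right)} = \sqrt{J - \frac{7}{2 \cdot 25}} = \sqrt{J - \frac{7}{50}} = \sqrt{- \frac{7}{50} + J}$)
$S{\left(b 5 + 4 \right)} - W = \frac{\sqrt{-14 + 100 \left(\left(-7\right) 5 + 4\right)}}{10} - 4372 = \frac{\sqrt{-14 + 100 \left(-35 + 4\right)}}{10} - 4372 = \frac{\sqrt{-14 + 100 \left(-31\right)}}{10} - 4372 = \frac{\sqrt{-14 - 3100}}{10} - 4372 = \frac{\sqrt{-3114}}{10} - 4372 = \frac{3 i \sqrt{346}}{10} - 4372 = -4372 + \frac{3 i \sqrt{346}}{10}$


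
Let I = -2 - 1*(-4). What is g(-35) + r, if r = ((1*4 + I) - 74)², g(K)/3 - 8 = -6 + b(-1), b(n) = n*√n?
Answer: 4630 - 3*I ≈ 4630.0 - 3.0*I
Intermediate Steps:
I = 2 (I = -2 + 4 = 2)
b(n) = n^(3/2)
g(K) = 6 - 3*I (g(K) = 24 + 3*(-6 + (-1)^(3/2)) = 24 + 3*(-6 - I) = 24 + (-18 - 3*I) = 6 - 3*I)
r = 4624 (r = ((1*4 + 2) - 74)² = ((4 + 2) - 74)² = (6 - 74)² = (-68)² = 4624)
g(-35) + r = (6 - 3*I) + 4624 = 4630 - 3*I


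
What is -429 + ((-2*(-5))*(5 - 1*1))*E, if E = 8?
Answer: -109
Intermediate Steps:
-429 + ((-2*(-5))*(5 - 1*1))*E = -429 + ((-2*(-5))*(5 - 1*1))*8 = -429 + (10*(5 - 1))*8 = -429 + (10*4)*8 = -429 + 40*8 = -429 + 320 = -109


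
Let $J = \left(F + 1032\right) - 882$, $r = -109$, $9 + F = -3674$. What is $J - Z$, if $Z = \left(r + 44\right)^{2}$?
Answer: $-7758$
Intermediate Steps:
$F = -3683$ ($F = -9 - 3674 = -3683$)
$Z = 4225$ ($Z = \left(-109 + 44\right)^{2} = \left(-65\right)^{2} = 4225$)
$J = -3533$ ($J = \left(-3683 + 1032\right) - 882 = -2651 - 882 = -3533$)
$J - Z = -3533 - 4225 = -7758$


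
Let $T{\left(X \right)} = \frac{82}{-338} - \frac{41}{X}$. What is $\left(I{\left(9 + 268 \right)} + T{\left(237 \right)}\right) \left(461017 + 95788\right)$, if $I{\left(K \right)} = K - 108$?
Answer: $\frac{3759720526355}{40053} \approx 9.3869 \cdot 10^{7}$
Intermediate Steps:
$I{\left(K \right)} = -108 + K$
$T{\left(X \right)} = - \frac{41}{169} - \frac{41}{X}$ ($T{\left(X \right)} = 82 \left(- \frac{1}{338}\right) - \frac{41}{X} = - \frac{41}{169} - \frac{41}{X}$)
$\left(I{\left(9 + 268 \right)} + T{\left(237 \right)}\right) \left(461017 + 95788\right) = \left(\left(-108 + \left(9 + 268\right)\right) - \left(\frac{41}{169} + \frac{41}{237}\right)\right) \left(461017 + 95788\right) = \left(\left(-108 + 277\right) - \frac{16646}{40053}\right) 556805 = \left(169 - \frac{16646}{40053}\right) 556805 = \frac{6752311}{40053} \cdot 556805 = \frac{3759720526355}{40053}$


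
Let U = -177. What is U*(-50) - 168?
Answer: 8682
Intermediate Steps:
U*(-50) - 168 = -177*(-50) - 168 = 8850 - 168 = 8682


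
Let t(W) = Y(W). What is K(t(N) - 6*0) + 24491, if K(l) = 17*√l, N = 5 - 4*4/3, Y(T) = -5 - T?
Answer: 24491 + 17*I*√42/3 ≈ 24491.0 + 36.724*I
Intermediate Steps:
N = -⅓ (N = 5 - 4*4*(⅓) = 5 - 4*4/3 = 5 - 1*16/3 = 5 - 16/3 = -⅓ ≈ -0.33333)
t(W) = -5 - W
K(t(N) - 6*0) + 24491 = 17*√((-5 - 1*(-⅓)) - 6*0) + 24491 = 17*√((-5 + ⅓) + 0) + 24491 = 17*√(-14/3 + 0) + 24491 = 17*√(-14/3) + 24491 = 17*(I*√42/3) + 24491 = 17*I*√42/3 + 24491 = 24491 + 17*I*√42/3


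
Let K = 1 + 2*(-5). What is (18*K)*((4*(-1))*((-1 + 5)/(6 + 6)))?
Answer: 216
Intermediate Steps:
K = -9 (K = 1 - 10 = -9)
(18*K)*((4*(-1))*((-1 + 5)/(6 + 6))) = (18*(-9))*((4*(-1))*((-1 + 5)/(6 + 6))) = -(-648)*4/12 = -(-648)*4*(1/12) = -(-648)/3 = -162*(-4/3) = 216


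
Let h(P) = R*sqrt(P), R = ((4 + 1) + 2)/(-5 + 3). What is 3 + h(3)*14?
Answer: 3 - 49*sqrt(3) ≈ -81.870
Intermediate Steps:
R = -7/2 (R = (5 + 2)/(-2) = 7*(-1/2) = -7/2 ≈ -3.5000)
h(P) = -7*sqrt(P)/2
3 + h(3)*14 = 3 - 7*sqrt(3)/2*14 = 3 - 49*sqrt(3)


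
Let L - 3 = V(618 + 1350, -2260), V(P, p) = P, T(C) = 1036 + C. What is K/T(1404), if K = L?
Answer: 1971/2440 ≈ 0.80779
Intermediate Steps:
L = 1971 (L = 3 + (618 + 1350) = 3 + 1968 = 1971)
K = 1971
K/T(1404) = 1971/(1036 + 1404) = 1971/2440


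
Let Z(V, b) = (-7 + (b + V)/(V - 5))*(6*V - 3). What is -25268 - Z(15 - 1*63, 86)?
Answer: -1458223/53 ≈ -27514.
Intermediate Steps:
Z(V, b) = (-7 + (V + b)/(-5 + V))*(-3 + 6*V)
-25268 - Z(15 - 1*63, 86) = -25268 - 3*(-35 - 1*86 - 12*(15 - 1*63)² + 76*(15 - 1*63) + 2*(15 - 1*63)*86)/(-5 + (15 - 1*63)) = -25268 - 3*(-35 - 86 - 12*(15 - 63)² + 76*(15 - 63) + 2*(15 - 63)*86)/(-5 + (15 - 63)) = -25268 - 3*(-35 - 86 - 12*(-48)² + 76*(-48) + 2*(-48)*86)/(-5 - 48) = -25268 - 3*(-35 - 86 - 12*2304 - 3648 - 8256)/(-53) = -25268 - 3*(-1)*(-35 - 86 - 27648 - 3648 - 8256)/53 = -25268 - 3*(-1)*(-39673)/53 = -25268 - 1*119019/53 = -25268 - 119019/53 = -1458223/53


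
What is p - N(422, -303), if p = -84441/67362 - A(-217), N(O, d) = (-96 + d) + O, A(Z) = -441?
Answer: 9357625/22454 ≈ 416.75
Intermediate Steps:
N(O, d) = -96 + O + d
p = 9874067/22454 (p = -84441/67362 - 1*(-441) = -84441*1/67362 + 441 = -28147/22454 + 441 = 9874067/22454 ≈ 439.75)
p - N(422, -303) = 9874067/22454 - (-96 + 422 - 303) = 9874067/22454 - 1*23 = 9874067/22454 - 23 = 9357625/22454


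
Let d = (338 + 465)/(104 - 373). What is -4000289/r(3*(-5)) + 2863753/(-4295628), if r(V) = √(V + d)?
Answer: -2863753/4295628 + 4000289*I*√1301422/4838 ≈ -0.66667 + 9.4327e+5*I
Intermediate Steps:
d = -803/269 (d = 803/(-269) = 803*(-1/269) = -803/269 ≈ -2.9851)
r(V) = √(-803/269 + V) (r(V) = √(V - 803/269) = √(-803/269 + V))
-4000289/r(3*(-5)) + 2863753/(-4295628) = -4000289*269/√(-216007 + 72361*(3*(-5))) + 2863753/(-4295628) = -4000289*269/√(-216007 + 72361*(-15)) + 2863753*(-1/4295628) = -4000289*269/√(-216007 - 1085415) - 2863753/4295628 = -4000289*(-I*√1301422/4838) - 2863753/4295628 = -(-4000289)*I*√1301422/4838 - 2863753/4295628 = 4000289*I*√1301422/4838 - 2863753/4295628 = -2863753/4295628 + 4000289*I*√1301422/4838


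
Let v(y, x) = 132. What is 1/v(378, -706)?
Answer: 1/132 ≈ 0.0075758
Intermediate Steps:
1/v(378, -706) = 1/132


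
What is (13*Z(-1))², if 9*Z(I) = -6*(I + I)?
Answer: 2704/9 ≈ 300.44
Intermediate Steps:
Z(I) = -4*I/3 (Z(I) = (-6*(I + I))/9 = (-12*I)/9 = -4*I/3)
(13*Z(-1))² = (13*(-4/3*(-1)))² = (13*(4/3))² = (52/3)² = 2704/9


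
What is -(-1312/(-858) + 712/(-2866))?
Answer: -787324/614757 ≈ -1.2807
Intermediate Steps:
-(-1312/(-858) + 712/(-2866)) = -(-1312*(-1/858) + 712*(-1/2866)) = -(656/429 - 356/1433) = -1*787324/614757 = -787324/614757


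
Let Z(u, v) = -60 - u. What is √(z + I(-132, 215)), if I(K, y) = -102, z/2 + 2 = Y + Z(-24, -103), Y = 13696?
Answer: √27214 ≈ 164.97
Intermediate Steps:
z = 27316 (z = -4 + 2*(13696 + (-60 - 1*(-24))) = -4 + 2*(13696 + (-60 + 24)) = -4 + 2*(13696 - 36) = -4 + 2*13660 = -4 + 27320 = 27316)
√(z + I(-132, 215)) = √(27316 - 102) = √27214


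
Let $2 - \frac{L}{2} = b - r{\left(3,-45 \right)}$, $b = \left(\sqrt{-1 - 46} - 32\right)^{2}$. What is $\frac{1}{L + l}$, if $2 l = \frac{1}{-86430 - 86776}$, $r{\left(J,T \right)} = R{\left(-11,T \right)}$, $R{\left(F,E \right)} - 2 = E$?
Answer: $- \frac{346412 i}{44340736 \sqrt{47} + 705294833 i} \approx -0.00041421 - 0.00017853 i$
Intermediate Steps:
$R{\left(F,E \right)} = 2 + E$
$r{\left(J,T \right)} = 2 + T$
$b = \left(-32 + i \sqrt{47}\right)^{2}$ ($b = \left(\sqrt{-47} - 32\right)^{2} = \left(i \sqrt{47} - 32\right)^{2} = \left(-32 + i \sqrt{47}\right)^{2} \approx 977.0 - 438.76 i$)
$L = -82 - 2 \left(32 - i \sqrt{47}\right)^{2}$ ($L = 4 - 2 \left(\left(32 - i \sqrt{47}\right)^{2} - \left(2 - 45\right)\right) = 4 - 2 \left(\left(32 - i \sqrt{47}\right)^{2} - -43\right) = 4 - 2 \left(\left(32 - i \sqrt{47}\right)^{2} + 43\right) = 4 - 2 \left(43 + \left(32 - i \sqrt{47}\right)^{2}\right) = 4 - \left(86 + 2 \left(32 - i \sqrt{47}\right)^{2}\right) = -82 - 2 \left(32 - i \sqrt{47}\right)^{2} \approx -2036.0 + 877.52 i$)
$l = - \frac{1}{346412}$ ($l = \frac{1}{2 \left(-86430 - 86776\right)} = \frac{1}{2 \left(-173206\right)} = \frac{1}{2} \left(- \frac{1}{173206}\right) = - \frac{1}{346412} \approx -2.8867 \cdot 10^{-6}$)
$\frac{1}{L + l} = \frac{1}{\left(-2036 + 128 i \sqrt{47}\right) - \frac{1}{346412}} = \frac{1}{- \frac{705294833}{346412} + 128 i \sqrt{47}}$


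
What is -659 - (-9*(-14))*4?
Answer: -1163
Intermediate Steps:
-659 - (-9*(-14))*4 = -659 - 126*4 = -659 - 1*504 = -659 - 504 = -1163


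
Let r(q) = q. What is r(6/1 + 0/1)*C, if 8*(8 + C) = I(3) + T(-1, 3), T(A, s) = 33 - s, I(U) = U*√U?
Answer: -51/2 + 9*√3/4 ≈ -21.603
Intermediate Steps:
I(U) = U^(3/2)
C = -17/4 + 3*√3/8 (C = -8 + (3^(3/2) + (33 - 1*3))/8 = -8 + (3*√3 + (33 - 3))/8 = -8 + (3*√3 + 30)/8 = -8 + (30 + 3*√3)/8 = -8 + (15/4 + 3*√3/8) = -17/4 + 3*√3/8 ≈ -3.6005)
r(6/1 + 0/1)*C = (6/1 + 0/1)*(-17/4 + 3*√3/8) = (6*1 + 0*1)*(-17/4 + 3*√3/8) = (6 + 0)*(-17/4 + 3*√3/8) = 6*(-17/4 + 3*√3/8) = -51/2 + 9*√3/4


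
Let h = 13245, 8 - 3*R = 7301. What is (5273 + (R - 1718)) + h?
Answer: 14369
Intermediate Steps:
R = -2431 (R = 8/3 - ⅓*7301 = 8/3 - 7301/3 = -2431)
(5273 + (R - 1718)) + h = (5273 + (-2431 - 1718)) + 13245 = (5273 - 4149) + 13245 = 1124 + 13245 = 14369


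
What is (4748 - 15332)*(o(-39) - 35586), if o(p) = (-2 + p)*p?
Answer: 359718408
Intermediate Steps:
o(p) = p*(-2 + p)
(4748 - 15332)*(o(-39) - 35586) = (4748 - 15332)*(-39*(-2 - 39) - 35586) = -10584*(-39*(-41) - 35586) = -10584*(1599 - 35586) = -10584*(-33987) = 359718408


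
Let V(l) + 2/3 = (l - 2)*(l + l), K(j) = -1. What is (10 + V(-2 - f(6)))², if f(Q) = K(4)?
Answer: 2116/9 ≈ 235.11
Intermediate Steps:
f(Q) = -1
V(l) = -⅔ + 2*l*(-2 + l) (V(l) = -⅔ + (l - 2)*(l + l) = -⅔ + (-2 + l)*(2*l) = -⅔ + 2*l*(-2 + l))
(10 + V(-2 - f(6)))² = (10 + (-⅔ - 4*(-2 - 1*(-1)) + 2*(-2 - 1*(-1))²))² = (10 + (-⅔ - 4*(-2 + 1) + 2*(-2 + 1)²))² = (10 + (-⅔ - 4*(-1) + 2*(-1)²))² = (10 + (-⅔ + 4 + 2*1))² = (10 + (-⅔ + 4 + 2))² = (10 + 16/3)² = (46/3)² = 2116/9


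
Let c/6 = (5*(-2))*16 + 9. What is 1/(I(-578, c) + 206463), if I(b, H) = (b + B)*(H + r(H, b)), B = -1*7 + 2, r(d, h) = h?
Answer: 1/1071635 ≈ 9.3315e-7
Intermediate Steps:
B = -5 (B = -7 + 2 = -5)
c = -906 (c = 6*((5*(-2))*16 + 9) = 6*(-10*16 + 9) = 6*(-160 + 9) = 6*(-151) = -906)
I(b, H) = (-5 + b)*(H + b) (I(b, H) = (b - 5)*(H + b) = (-5 + b)*(H + b))
1/(I(-578, c) + 206463) = 1/(((-578)² - 5*(-906) - 5*(-578) - 906*(-578)) + 206463) = 1/((334084 + 4530 + 2890 + 523668) + 206463) = 1/(865172 + 206463) = 1/1071635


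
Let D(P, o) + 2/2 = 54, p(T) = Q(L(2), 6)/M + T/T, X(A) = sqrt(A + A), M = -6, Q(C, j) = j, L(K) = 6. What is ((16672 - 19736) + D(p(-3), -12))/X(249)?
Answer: -3011*sqrt(498)/498 ≈ -134.93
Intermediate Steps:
X(A) = sqrt(2)*sqrt(A) (X(A) = sqrt(2*A) = sqrt(2)*sqrt(A))
p(T) = 0 (p(T) = 6/(-6) + T/T = 6*(-1/6) + 1 = -1 + 1 = 0)
D(P, o) = 53 (D(P, o) = -1 + 54 = 53)
((16672 - 19736) + D(p(-3), -12))/X(249) = ((16672 - 19736) + 53)/((sqrt(2)*sqrt(249))) = (-3064 + 53)/(sqrt(498)) = -3011*sqrt(498)/498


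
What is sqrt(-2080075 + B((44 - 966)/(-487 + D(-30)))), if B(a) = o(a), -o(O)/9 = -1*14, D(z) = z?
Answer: I*sqrt(2079949) ≈ 1442.2*I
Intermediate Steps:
o(O) = 126 (o(O) = -(-9)*14 = -9*(-14) = 126)
B(a) = 126
sqrt(-2080075 + B((44 - 966)/(-487 + D(-30)))) = sqrt(-2080075 + 126) = sqrt(-2079949) = I*sqrt(2079949)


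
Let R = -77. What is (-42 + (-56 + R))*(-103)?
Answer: 18025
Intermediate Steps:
(-42 + (-56 + R))*(-103) = (-42 + (-56 - 77))*(-103) = (-42 - 133)*(-103) = -175*(-103) = 18025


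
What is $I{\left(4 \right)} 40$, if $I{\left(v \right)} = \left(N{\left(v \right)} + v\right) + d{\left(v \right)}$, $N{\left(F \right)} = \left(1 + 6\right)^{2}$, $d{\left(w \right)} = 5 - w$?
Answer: $2160$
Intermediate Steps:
$N{\left(F \right)} = 49$ ($N{\left(F \right)} = 7^{2} = 49$)
$I{\left(v \right)} = 54$ ($I{\left(v \right)} = \left(49 + v\right) - \left(-5 + v\right) = 54$)
$I{\left(4 \right)} 40 = 54 \cdot 40 = 2160$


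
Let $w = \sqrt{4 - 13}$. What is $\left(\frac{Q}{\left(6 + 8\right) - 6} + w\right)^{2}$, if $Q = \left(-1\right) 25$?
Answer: $\frac{49}{64} - \frac{75 i}{4} \approx 0.76563 - 18.75 i$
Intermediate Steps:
$w = 3 i$ ($w = \sqrt{-9} = 3 i \approx 3.0 i$)
$Q = -25$
$\left(\frac{Q}{\left(6 + 8\right) - 6} + w\right)^{2} = \left(- \frac{25}{\left(6 + 8\right) - 6} + 3 i\right)^{2} = \left(- \frac{25}{14 - 6} + 3 i\right)^{2} = \left(- \frac{25}{8} + 3 i\right)^{2}$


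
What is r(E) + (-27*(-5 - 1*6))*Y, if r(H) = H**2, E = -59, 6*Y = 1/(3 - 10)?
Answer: 48635/14 ≈ 3473.9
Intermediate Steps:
Y = -1/42 (Y = 1/(6*(3 - 10)) = (1/6)/(-7) = (1/6)*(-1/7) = -1/42 ≈ -0.023810)
r(E) + (-27*(-5 - 1*6))*Y = (-59)**2 - 27*(-5 - 1*6)*(-1/42) = 3481 - 27*(-5 - 6)*(-1/42) = 3481 - 27*(-11)*(-1/42) = 3481 + 297*(-1/42) = 3481 - 99/14 = 48635/14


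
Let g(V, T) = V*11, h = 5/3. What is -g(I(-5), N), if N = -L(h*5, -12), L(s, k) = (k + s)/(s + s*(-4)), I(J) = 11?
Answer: -121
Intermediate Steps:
h = 5/3 (h = 5*(1/3) = 5/3 ≈ 1.6667)
L(s, k) = -(k + s)/(3*s) (L(s, k) = (k + s)/(s - 4*s) = (k + s)/((-3*s)) = (k + s)*(-1/(3*s)) = -(k + s)/(3*s))
N = -11/75 (N = -(-1*(-12) - 5*5/3)/(3*((5/3)*5)) = -(12 - 1*25/3)/(3*25/3) = -3*(12 - 25/3)/(3*25) = -3*11/(3*25*3) = -1*11/75 = -11/75 ≈ -0.14667)
g(V, T) = 11*V
-g(I(-5), N) = -11*11 = -1*121 = -121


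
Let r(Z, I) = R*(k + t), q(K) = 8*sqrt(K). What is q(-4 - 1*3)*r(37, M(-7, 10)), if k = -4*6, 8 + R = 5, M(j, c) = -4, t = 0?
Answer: 576*I*sqrt(7) ≈ 1524.0*I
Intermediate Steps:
R = -3 (R = -8 + 5 = -3)
k = -24
r(Z, I) = 72 (r(Z, I) = -3*(-24 + 0) = -3*(-24) = 72)
q(-4 - 1*3)*r(37, M(-7, 10)) = (8*sqrt(-4 - 1*3))*72 = (8*sqrt(-4 - 3))*72 = (8*sqrt(-7))*72 = (8*(I*sqrt(7)))*72 = (8*I*sqrt(7))*72 = 576*I*sqrt(7)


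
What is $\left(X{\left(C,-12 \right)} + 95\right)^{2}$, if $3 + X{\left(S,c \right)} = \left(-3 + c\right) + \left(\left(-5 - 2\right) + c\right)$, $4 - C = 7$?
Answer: $3364$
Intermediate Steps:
$C = -3$ ($C = 4 - 7 = -3$)
$X{\left(S,c \right)} = -13 + 2 c$ ($X{\left(S,c \right)} = -3 + \left(\left(-3 + c\right) + \left(\left(-5 - 2\right) + c\right)\right) = -3 + \left(\left(-3 + c\right) + \left(-7 + c\right)\right) = -3 + \left(-10 + 2 c\right) = -13 + 2 c$)
$\left(X{\left(C,-12 \right)} + 95\right)^{2} = \left(\left(-13 + 2 \left(-12\right)\right) + 95\right)^{2} = \left(\left(-13 - 24\right) + 95\right)^{2} = \left(-37 + 95\right)^{2} = 58^{2} = 3364$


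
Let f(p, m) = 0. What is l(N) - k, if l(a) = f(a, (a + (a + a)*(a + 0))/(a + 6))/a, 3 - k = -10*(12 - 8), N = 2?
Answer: -43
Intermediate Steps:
k = 43 (k = 3 - (-10)*(12 - 8) = 3 - (-10)*4 = 3 - 1*(-40) = 3 + 40 = 43)
l(a) = 0 (l(a) = 0/a = 0)
l(N) - k = 0 - 1*43 = 0 - 43 = -43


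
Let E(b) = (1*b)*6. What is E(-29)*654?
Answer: -113796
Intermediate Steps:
E(b) = 6*b (E(b) = b*6 = 6*b)
E(-29)*654 = (6*(-29))*654 = -174*654 = -113796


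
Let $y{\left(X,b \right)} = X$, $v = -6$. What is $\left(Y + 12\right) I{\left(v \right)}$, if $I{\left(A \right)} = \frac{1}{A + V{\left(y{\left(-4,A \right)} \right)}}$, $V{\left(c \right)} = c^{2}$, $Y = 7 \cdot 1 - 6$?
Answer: $\frac{13}{10} \approx 1.3$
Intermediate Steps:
$Y = 1$ ($Y = 7 - 6 = 1$)
$I{\left(A \right)} = \frac{1}{16 + A}$ ($I{\left(A \right)} = \frac{1}{A + \left(-4\right)^{2}} = \frac{1}{A + 16} = \frac{1}{16 + A}$)
$\left(Y + 12\right) I{\left(v \right)} = \frac{1 + 12}{16 - 6} = \frac{13}{10}$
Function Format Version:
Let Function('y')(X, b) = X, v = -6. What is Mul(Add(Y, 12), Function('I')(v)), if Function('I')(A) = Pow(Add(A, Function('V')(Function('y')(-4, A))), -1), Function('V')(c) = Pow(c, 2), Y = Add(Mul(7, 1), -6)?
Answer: Rational(13, 10) ≈ 1.3000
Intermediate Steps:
Y = 1 (Y = Add(7, -6) = 1)
Function('I')(A) = Pow(Add(16, A), -1) (Function('I')(A) = Pow(Add(A, Pow(-4, 2)), -1) = Pow(Add(A, 16), -1) = Pow(Add(16, A), -1))
Mul(Add(Y, 12), Function('I')(v)) = Mul(Add(1, 12), Pow(Add(16, -6), -1)) = Mul(13, Pow(10, -1)) = Mul(13, Rational(1, 10)) = Rational(13, 10)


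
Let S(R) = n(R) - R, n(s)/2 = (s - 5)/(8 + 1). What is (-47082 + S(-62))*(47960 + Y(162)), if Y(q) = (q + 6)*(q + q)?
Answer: -43343967088/9 ≈ -4.8160e+9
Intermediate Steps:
n(s) = -10/9 + 2*s/9 (n(s) = 2*((s - 5)/(8 + 1)) = 2*((-5 + s)/9) = 2*((-5 + s)*(1/9)) = 2*(-5/9 + s/9) = -10/9 + 2*s/9)
S(R) = -10/9 - 7*R/9 (S(R) = (-10/9 + 2*R/9) - R = -10/9 - 7*R/9)
Y(q) = 2*q*(6 + q) (Y(q) = (6 + q)*(2*q) = 2*q*(6 + q))
(-47082 + S(-62))*(47960 + Y(162)) = (-47082 + (-10/9 - 7/9*(-62)))*(47960 + 2*162*(6 + 162)) = (-47082 + (-10/9 + 434/9))*(47960 + 2*162*168) = (-47082 + 424/9)*(47960 + 54432) = -423314/9*102392 = -43343967088/9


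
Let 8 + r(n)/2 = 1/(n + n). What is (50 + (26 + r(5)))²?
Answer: 90601/25 ≈ 3624.0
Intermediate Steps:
r(n) = -16 + 1/n (r(n) = -16 + 2/(n + n) = -16 + 2/((2*n)) = -16 + 2*(1/(2*n)) = -16 + 1/n)
(50 + (26 + r(5)))² = (50 + (26 + (-16 + 1/5)))² = (50 + (26 + (-16 + ⅕)))² = (50 + (26 - 79/5))² = (50 + 51/5)² = (301/5)² = 90601/25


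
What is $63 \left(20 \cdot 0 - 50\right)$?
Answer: $-3150$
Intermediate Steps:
$63 \left(20 \cdot 0 - 50\right) = 63 \left(0 - 50\right) = 63 \left(-50\right) = -3150$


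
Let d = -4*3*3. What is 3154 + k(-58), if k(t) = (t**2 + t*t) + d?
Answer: 9846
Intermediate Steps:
d = -36 (d = -12*3 = -36)
k(t) = -36 + 2*t**2 (k(t) = (t**2 + t*t) - 36 = (t**2 + t**2) - 36 = 2*t**2 - 36 = -36 + 2*t**2)
3154 + k(-58) = 3154 + (-36 + 2*(-58)**2) = 3154 + (-36 + 2*3364) = 3154 + (-36 + 6728) = 3154 + 6692 = 9846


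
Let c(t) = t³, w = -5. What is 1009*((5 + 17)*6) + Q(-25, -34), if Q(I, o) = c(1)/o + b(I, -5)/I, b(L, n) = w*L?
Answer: 4528221/34 ≈ 1.3318e+5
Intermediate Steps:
b(L, n) = -5*L
Q(I, o) = -5 + 1/o (Q(I, o) = 1³/o + (-5*I)/I = 1/o - 5 = -5 + 1/o)
1009*((5 + 17)*6) + Q(-25, -34) = 1009*((5 + 17)*6) + (-5 + 1/(-34)) = 1009*(22*6) + (-5 - 1/34) = 1009*132 - 171/34 = 133188 - 171/34 = 4528221/34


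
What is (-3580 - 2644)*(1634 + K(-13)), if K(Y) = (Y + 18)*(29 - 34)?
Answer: -10014416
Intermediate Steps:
K(Y) = -90 - 5*Y (K(Y) = (18 + Y)*(-5) = -90 - 5*Y)
(-3580 - 2644)*(1634 + K(-13)) = (-3580 - 2644)*(1634 + (-90 - 5*(-13))) = -6224*(1634 + (-90 + 65)) = -6224*(1634 - 25) = -6224*1609 = -10014416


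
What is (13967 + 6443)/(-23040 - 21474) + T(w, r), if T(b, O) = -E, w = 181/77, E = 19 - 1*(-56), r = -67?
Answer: -1679480/22257 ≈ -75.458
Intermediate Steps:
E = 75 (E = 19 + 56 = 75)
w = 181/77 (w = 181*(1/77) = 181/77 ≈ 2.3507)
T(b, O) = -75 (T(b, O) = -1*75 = -75)
(13967 + 6443)/(-23040 - 21474) + T(w, r) = (13967 + 6443)/(-23040 - 21474) - 75 = 20410/(-44514) - 75 = 20410*(-1/44514) - 75 = -10205/22257 - 75 = -1679480/22257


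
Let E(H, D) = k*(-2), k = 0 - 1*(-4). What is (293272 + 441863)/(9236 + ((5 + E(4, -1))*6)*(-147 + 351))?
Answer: 735135/5564 ≈ 132.12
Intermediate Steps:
k = 4 (k = 0 + 4 = 4)
E(H, D) = -8 (E(H, D) = 4*(-2) = -8)
(293272 + 441863)/(9236 + ((5 + E(4, -1))*6)*(-147 + 351)) = (293272 + 441863)/(9236 + ((5 - 8)*6)*(-147 + 351)) = 735135/(9236 - 3*6*204) = 735135/(9236 - 18*204) = 735135/(9236 - 3672) = 735135/5564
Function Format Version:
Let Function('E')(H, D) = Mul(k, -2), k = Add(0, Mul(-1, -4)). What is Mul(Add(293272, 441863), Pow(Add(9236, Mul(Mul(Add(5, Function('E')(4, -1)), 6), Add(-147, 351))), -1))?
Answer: Rational(735135, 5564) ≈ 132.12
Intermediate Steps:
k = 4 (k = Add(0, 4) = 4)
Function('E')(H, D) = -8 (Function('E')(H, D) = Mul(4, -2) = -8)
Mul(Add(293272, 441863), Pow(Add(9236, Mul(Mul(Add(5, Function('E')(4, -1)), 6), Add(-147, 351))), -1)) = Mul(Add(293272, 441863), Pow(Add(9236, Mul(Mul(Add(5, -8), 6), Add(-147, 351))), -1)) = Mul(735135, Pow(Add(9236, Mul(Mul(-3, 6), 204)), -1)) = Mul(735135, Pow(Add(9236, Mul(-18, 204)), -1)) = Mul(735135, Pow(Add(9236, -3672), -1)) = Mul(735135, Pow(5564, -1)) = Mul(735135, Rational(1, 5564)) = Rational(735135, 5564)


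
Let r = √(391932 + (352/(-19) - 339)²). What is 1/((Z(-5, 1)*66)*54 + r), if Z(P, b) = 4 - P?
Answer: 11579436/371234356835 - 19*√187632301/371234356835 ≈ 3.0491e-5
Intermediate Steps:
r = √187632301/19 (r = √(391932 + (352*(-1/19) - 339)²) = √(391932 + (-352/19 - 339)²) = √(391932 + (-6793/19)²) = √(391932 + 46144849/361) = √(187632301/361) = √187632301/19 ≈ 720.94)
1/((Z(-5, 1)*66)*54 + r) = 1/(((4 - 1*(-5))*66)*54 + √187632301/19) = 1/(((4 + 5)*66)*54 + √187632301/19) = 1/((9*66)*54 + √187632301/19) = 1/(594*54 + √187632301/19) = 1/(32076 + √187632301/19)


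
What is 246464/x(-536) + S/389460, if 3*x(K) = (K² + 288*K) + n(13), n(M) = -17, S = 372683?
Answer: 337497278533/51763518060 ≈ 6.5200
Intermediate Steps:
x(K) = -17/3 + 96*K + K²/3 (x(K) = ((K² + 288*K) - 17)/3 = (-17 + K² + 288*K)/3 = -17/3 + 96*K + K²/3)
246464/x(-536) + S/389460 = 246464/(-17/3 + 96*(-536) + (⅓)*(-536)²) + 372683/389460 = 246464/(-17/3 - 51456 + (⅓)*287296) + 372683*(1/389460) = 246464/(-17/3 - 51456 + 287296/3) + 372683/389460 = 246464/(132911/3) + 372683/389460 = 246464*(3/132911) + 372683/389460 = 739392/132911 + 372683/389460 = 337497278533/51763518060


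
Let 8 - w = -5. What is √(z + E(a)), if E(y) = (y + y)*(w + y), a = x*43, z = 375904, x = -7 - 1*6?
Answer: 2*√246583 ≈ 993.14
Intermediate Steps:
w = 13 (w = 8 - 1*(-5) = 8 + 5 = 13)
x = -13 (x = -7 - 6 = -13)
a = -559 (a = -13*43 = -559)
E(y) = 2*y*(13 + y) (E(y) = (y + y)*(13 + y) = (2*y)*(13 + y) = 2*y*(13 + y))
√(z + E(a)) = √(375904 + 2*(-559)*(13 - 559)) = √(375904 + 2*(-559)*(-546)) = √(375904 + 610428) = √986332 = 2*√246583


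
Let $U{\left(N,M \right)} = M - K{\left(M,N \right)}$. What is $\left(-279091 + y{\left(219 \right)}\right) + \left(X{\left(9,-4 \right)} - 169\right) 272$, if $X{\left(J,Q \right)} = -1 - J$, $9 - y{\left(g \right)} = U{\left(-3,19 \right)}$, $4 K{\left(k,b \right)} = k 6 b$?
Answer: $- \frac{655749}{2} \approx -3.2787 \cdot 10^{5}$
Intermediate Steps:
$K{\left(k,b \right)} = \frac{3 b k}{2}$ ($K{\left(k,b \right)} = \frac{k 6 b}{4} = \frac{6 k b}{4} = \frac{6 b k}{4} = \frac{3 b k}{2}$)
$U{\left(N,M \right)} = M - \frac{3 M N}{2}$ ($U{\left(N,M \right)} = M - \frac{3 N M}{2} = M - \frac{3 M N}{2}$)
$y{\left(g \right)} = - \frac{191}{2}$ ($y{\left(g \right)} = 9 - \frac{1}{2} \cdot 19 \left(2 - -9\right) = 9 - \frac{1}{2} \cdot 19 \left(2 + 9\right) = 9 - \frac{1}{2} \cdot 19 \cdot 11 = 9 - \frac{209}{2} = - \frac{191}{2}$)
$\left(-279091 + y{\left(219 \right)}\right) + \left(X{\left(9,-4 \right)} - 169\right) 272 = \left(-279091 - \frac{191}{2}\right) + \left(\left(-1 - 9\right) - 169\right) 272 = - \frac{558373}{2} + \left(\left(-1 - 9\right) - 169\right) 272 = - \frac{558373}{2} + \left(-10 - 169\right) 272 = - \frac{558373}{2} - 48688 = - \frac{655749}{2}$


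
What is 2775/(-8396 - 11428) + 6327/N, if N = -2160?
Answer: -152107/49560 ≈ -3.0691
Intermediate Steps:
2775/(-8396 - 11428) + 6327/N = 2775/(-8396 - 11428) + 6327/(-2160) = 2775/(-19824) + 6327*(-1/2160) = 2775*(-1/19824) - 703/240 = -925/6608 - 703/240 = -152107/49560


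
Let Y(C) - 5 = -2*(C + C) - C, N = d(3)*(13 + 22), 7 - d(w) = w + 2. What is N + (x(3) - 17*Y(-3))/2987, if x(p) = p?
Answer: 208753/2987 ≈ 69.887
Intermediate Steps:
d(w) = 5 - w (d(w) = 7 - (w + 2) = 7 - (2 + w) = 7 + (-2 - w) = 5 - w)
N = 70 (N = (5 - 1*3)*(13 + 22) = (5 - 3)*35 = 2*35 = 70)
Y(C) = 5 - 5*C (Y(C) = 5 + (-2*(C + C) - C) = 5 + (-4*C - C) = 5 - 5*C)
N + (x(3) - 17*Y(-3))/2987 = 70 + (3 - 17*(5 - 5*(-3)))/2987 = 70 + (3 - 17*(5 + 15))*(1/2987) = 70 + (3 - 17*20)*(1/2987) = 70 + (3 - 340)*(1/2987) = 70 - 337*1/2987 = 70 - 337/2987 = 208753/2987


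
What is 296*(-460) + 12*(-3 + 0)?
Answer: -136196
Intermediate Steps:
296*(-460) + 12*(-3 + 0) = -136160 + 12*(-3) = -136160 - 36 = -136196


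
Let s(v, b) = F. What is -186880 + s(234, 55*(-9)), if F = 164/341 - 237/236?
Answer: -15039396993/80476 ≈ -1.8688e+5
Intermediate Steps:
F = -42113/80476 (F = 164*(1/341) - 237*1/236 = 164/341 - 237/236 = -42113/80476 ≈ -0.52330)
s(v, b) = -42113/80476
-186880 + s(234, 55*(-9)) = -186880 - 42113/80476 = -15039396993/80476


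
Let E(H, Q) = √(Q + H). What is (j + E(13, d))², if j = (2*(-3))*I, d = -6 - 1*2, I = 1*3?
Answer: (18 - √5)² ≈ 248.50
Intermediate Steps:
I = 3
d = -8 (d = -6 - 2 = -8)
E(H, Q) = √(H + Q)
j = -18 (j = (2*(-3))*3 = -6*3 = -18)
(j + E(13, d))² = (-18 + √(13 - 8))² = (-18 + √5)²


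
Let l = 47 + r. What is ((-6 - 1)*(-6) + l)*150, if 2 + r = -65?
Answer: 3300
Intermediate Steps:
r = -67 (r = -2 - 65 = -67)
l = -20 (l = 47 - 67 = -20)
((-6 - 1)*(-6) + l)*150 = ((-6 - 1)*(-6) - 20)*150 = (-7*(-6) - 20)*150 = (42 - 20)*150 = 22*150 = 3300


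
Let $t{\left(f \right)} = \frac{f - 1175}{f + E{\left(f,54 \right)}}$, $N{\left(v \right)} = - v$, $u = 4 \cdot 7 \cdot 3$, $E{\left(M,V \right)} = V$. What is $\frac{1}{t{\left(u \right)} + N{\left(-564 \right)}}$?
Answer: $\frac{138}{76741} \approx 0.0017983$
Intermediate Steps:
$u = 84$ ($u = 28 \cdot 3 = 84$)
$t{\left(f \right)} = \frac{-1175 + f}{54 + f}$ ($t{\left(f \right)} = \frac{f - 1175}{f + 54} = \frac{-1175 + f}{54 + f}$)
$\frac{1}{t{\left(u \right)} + N{\left(-564 \right)}} = \frac{1}{\frac{-1175 + 84}{54 + 84} - -564} = \frac{1}{\frac{1}{138} \left(-1091\right) + 564} = \frac{1}{- \frac{1091}{138} + 564} = \frac{1}{\frac{76741}{138}} = \frac{138}{76741}$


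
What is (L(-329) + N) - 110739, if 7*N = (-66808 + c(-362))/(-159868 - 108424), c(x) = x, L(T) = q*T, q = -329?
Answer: -2345643371/939022 ≈ -2498.0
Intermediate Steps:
L(T) = -329*T
N = 33585/939022 (N = ((-66808 - 362)/(-159868 - 108424))/7 = (-67170/(-268292))/7 = (-67170*(-1/268292))/7 = (1/7)*(33585/134146) = 33585/939022 ≈ 0.035766)
(L(-329) + N) - 110739 = (-329*(-329) + 33585/939022) - 110739 = (108241 + 33585/939022) - 110739 = 101640713887/939022 - 110739 = -2345643371/939022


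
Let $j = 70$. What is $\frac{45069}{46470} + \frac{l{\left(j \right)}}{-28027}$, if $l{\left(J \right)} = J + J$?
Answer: $\frac{418881021}{434138230} \approx 0.96486$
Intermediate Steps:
$l{\left(J \right)} = 2 J$
$\frac{45069}{46470} + \frac{l{\left(j \right)}}{-28027} = \frac{45069}{46470} + \frac{2 \cdot 70}{-28027} = 45069 \cdot \frac{1}{46470} + 140 \left(- \frac{1}{28027}\right) = \frac{15023}{15490} - \frac{140}{28027} = \frac{418881021}{434138230}$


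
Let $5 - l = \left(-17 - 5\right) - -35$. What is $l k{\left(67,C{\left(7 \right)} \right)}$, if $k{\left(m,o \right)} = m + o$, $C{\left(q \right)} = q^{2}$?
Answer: $-928$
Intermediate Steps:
$l = -8$ ($l = 5 - \left(\left(-17 - 5\right) - -35\right) = 5 - \left(-22 + 35\right) = 5 - 13 = -8$)
$l k{\left(67,C{\left(7 \right)} \right)} = - 8 \left(67 + 7^{2}\right) = - 8 \left(67 + 49\right) = \left(-8\right) 116 = -928$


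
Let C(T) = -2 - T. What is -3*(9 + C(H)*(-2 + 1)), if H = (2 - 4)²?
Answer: -45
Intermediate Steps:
H = 4 (H = (-2)² = 4)
-3*(9 + C(H)*(-2 + 1)) = -3*(9 + (-2 - 1*4)*(-2 + 1)) = -3*(9 + (-2 - 4)*(-1)) = -3*(9 - 6*(-1)) = -3*(9 + 6) = -3*15 = -45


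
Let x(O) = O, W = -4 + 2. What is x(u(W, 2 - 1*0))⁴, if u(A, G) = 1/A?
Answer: 1/16 ≈ 0.062500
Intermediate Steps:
W = -2
u(A, G) = 1/A
x(u(W, 2 - 1*0))⁴ = (1/(-2))⁴ = (-½)⁴ = 1/16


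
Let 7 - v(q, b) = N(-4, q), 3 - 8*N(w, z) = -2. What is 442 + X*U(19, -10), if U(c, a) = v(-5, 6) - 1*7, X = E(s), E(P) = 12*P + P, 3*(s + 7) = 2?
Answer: 11843/24 ≈ 493.46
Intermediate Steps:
s = -19/3 (s = -7 + (⅓)*2 = -7 + ⅔ = -19/3 ≈ -6.3333)
N(w, z) = 5/8 (N(w, z) = 3/8 - ⅛*(-2) = 3/8 + ¼ = 5/8)
v(q, b) = 51/8 (v(q, b) = 7 - 1*5/8 = 7 - 5/8 = 51/8)
E(P) = 13*P
X = -247/3 (X = 13*(-19/3) = -247/3 ≈ -82.333)
U(c, a) = -5/8 (U(c, a) = 51/8 - 1*7 = 51/8 - 7 = -5/8)
442 + X*U(19, -10) = 442 - 247/3*(-5/8) = 442 + 1235/24 = 11843/24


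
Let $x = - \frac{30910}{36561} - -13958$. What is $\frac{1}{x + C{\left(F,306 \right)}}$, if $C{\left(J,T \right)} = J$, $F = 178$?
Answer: $\frac{36561}{516795386} \approx 7.0746 \cdot 10^{-5}$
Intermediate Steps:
$x = \frac{510287528}{36561}$ ($x = \left(-30910\right) \frac{1}{36561} + 13958 = - \frac{30910}{36561} + 13958 = \frac{510287528}{36561} \approx 13957.0$)
$\frac{1}{x + C{\left(F,306 \right)}} = \frac{1}{\frac{510287528}{36561} + 178} = \frac{1}{\frac{516795386}{36561}} = \frac{36561}{516795386}$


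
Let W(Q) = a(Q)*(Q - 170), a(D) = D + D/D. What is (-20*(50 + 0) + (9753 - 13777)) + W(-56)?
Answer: 7406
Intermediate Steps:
a(D) = 1 + D (a(D) = D + 1 = 1 + D)
W(Q) = (1 + Q)*(-170 + Q) (W(Q) = (1 + Q)*(Q - 170) = (1 + Q)*(-170 + Q))
(-20*(50 + 0) + (9753 - 13777)) + W(-56) = (-20*(50 + 0) + (9753 - 13777)) + (1 - 56)*(-170 - 56) = (-20*50 - 4024) - 55*(-226) = (-1000 - 4024) + 12430 = -5024 + 12430 = 7406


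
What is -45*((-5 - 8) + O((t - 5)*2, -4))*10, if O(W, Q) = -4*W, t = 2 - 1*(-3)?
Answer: 5850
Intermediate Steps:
t = 5 (t = 2 + 3 = 5)
-45*((-5 - 8) + O((t - 5)*2, -4))*10 = -45*((-5 - 8) - 4*(5 - 5)*2)*10 = -45*(-13 - 0*2)*10 = -45*(-13 - 4*0)*10 = -45*(-13 + 0)*10 = -45*(-13)*10 = 585*10 = 5850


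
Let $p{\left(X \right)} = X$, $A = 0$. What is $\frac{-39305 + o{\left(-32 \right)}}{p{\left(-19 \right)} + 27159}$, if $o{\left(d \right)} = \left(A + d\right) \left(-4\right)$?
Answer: $- \frac{39177}{27140} \approx -1.4435$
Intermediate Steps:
$o{\left(d \right)} = - 4 d$ ($o{\left(d \right)} = \left(0 + d\right) \left(-4\right) = d \left(-4\right) = - 4 d$)
$\frac{-39305 + o{\left(-32 \right)}}{p{\left(-19 \right)} + 27159} = \frac{-39305 - -128}{-19 + 27159} = \frac{-39305 + 128}{27140} = \left(-39177\right) \frac{1}{27140} = - \frac{39177}{27140}$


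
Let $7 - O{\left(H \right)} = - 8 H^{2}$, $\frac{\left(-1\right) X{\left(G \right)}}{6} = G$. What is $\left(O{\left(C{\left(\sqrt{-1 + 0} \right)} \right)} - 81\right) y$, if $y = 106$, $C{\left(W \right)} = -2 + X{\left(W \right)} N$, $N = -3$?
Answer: $-279204 - 61056 i \approx -2.792 \cdot 10^{5} - 61056.0 i$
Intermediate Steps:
$X{\left(G \right)} = - 6 G$
$C{\left(W \right)} = -2 + 18 W$ ($C{\left(W \right)} = -2 + - 6 W \left(-3\right) = -2 + 18 W$)
$O{\left(H \right)} = 7 + 8 H^{2}$ ($O{\left(H \right)} = 7 - - 8 H^{2} = 7 + 8 H^{2}$)
$\left(O{\left(C{\left(\sqrt{-1 + 0} \right)} \right)} - 81\right) y = \left(\left(7 + 8 \left(-2 + 18 \sqrt{-1 + 0}\right)^{2}\right) - 81\right) 106 = \left(\left(7 + 8 \left(-2 + 18 \sqrt{-1}\right)^{2}\right) - 81\right) 106 = \left(\left(7 + 8 \left(-2 + 18 i\right)^{2}\right) - 81\right) 106 = \left(-74 + 8 \left(-2 + 18 i\right)^{2}\right) 106 = -7844 + 848 \left(-2 + 18 i\right)^{2}$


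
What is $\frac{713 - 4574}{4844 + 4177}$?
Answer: $- \frac{1287}{3007} \approx -0.428$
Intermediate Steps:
$\frac{713 - 4574}{4844 + 4177} = - \frac{3861}{9021} = \left(-3861\right) \frac{1}{9021} = - \frac{1287}{3007}$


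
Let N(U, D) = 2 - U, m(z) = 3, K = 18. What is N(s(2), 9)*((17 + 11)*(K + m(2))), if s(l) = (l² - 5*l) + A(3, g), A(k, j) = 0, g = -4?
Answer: 4704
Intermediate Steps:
s(l) = l² - 5*l (s(l) = (l² - 5*l) + 0 = l² - 5*l)
N(s(2), 9)*((17 + 11)*(K + m(2))) = (2 - 2*(-5 + 2))*((17 + 11)*(18 + 3)) = (2 - 2*(-3))*(28*21) = (2 - 1*(-6))*588 = (2 + 6)*588 = 8*588 = 4704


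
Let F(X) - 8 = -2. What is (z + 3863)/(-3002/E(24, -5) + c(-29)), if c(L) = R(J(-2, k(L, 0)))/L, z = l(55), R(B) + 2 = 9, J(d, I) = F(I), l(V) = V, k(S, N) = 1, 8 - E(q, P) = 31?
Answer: 2613306/86897 ≈ 30.074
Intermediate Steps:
F(X) = 6 (F(X) = 8 - 2 = 6)
E(q, P) = -23 (E(q, P) = 8 - 1*31 = 8 - 31 = -23)
J(d, I) = 6
R(B) = 7 (R(B) = -2 + 9 = 7)
z = 55
c(L) = 7/L
(z + 3863)/(-3002/E(24, -5) + c(-29)) = (55 + 3863)/(-3002/(-23) + 7/(-29)) = 3918/(-3002*(-1/23) + 7*(-1/29)) = 3918/(3002/23 - 7/29) = 3918/(86897/667) = 3918*(667/86897) = 2613306/86897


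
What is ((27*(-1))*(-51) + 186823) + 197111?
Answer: 385311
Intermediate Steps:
((27*(-1))*(-51) + 186823) + 197111 = (-27*(-51) + 186823) + 197111 = (1377 + 186823) + 197111 = 188200 + 197111 = 385311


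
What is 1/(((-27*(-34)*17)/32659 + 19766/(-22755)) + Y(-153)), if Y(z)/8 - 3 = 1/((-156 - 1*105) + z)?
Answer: 51277732605/1209635503244 ≈ 0.042391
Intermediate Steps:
Y(z) = 24 + 8/(-261 + z) (Y(z) = 24 + 8/((-156 - 1*105) + z) = 24 + 8/((-156 - 105) + z) = 24 + 8/(-261 + z))
1/(((-27*(-34)*17)/32659 + 19766/(-22755)) + Y(-153)) = 1/(((-27*(-34)*17)/32659 + 19766/(-22755)) + 8*(-782 + 3*(-153))/(-261 - 153)) = 1/(((918*17)*(1/32659) + 19766*(-1/22755)) + 8*(-782 - 459)/(-414)) = 1/((15606*(1/32659) - 19766/22755) + 8*(-1/414)*(-1241)) = 1/((15606/32659 - 19766/22755) + 4964/207) = 1/(-290423264/743155545 + 4964/207) = 1/(1209635503244/51277732605) = 51277732605/1209635503244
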